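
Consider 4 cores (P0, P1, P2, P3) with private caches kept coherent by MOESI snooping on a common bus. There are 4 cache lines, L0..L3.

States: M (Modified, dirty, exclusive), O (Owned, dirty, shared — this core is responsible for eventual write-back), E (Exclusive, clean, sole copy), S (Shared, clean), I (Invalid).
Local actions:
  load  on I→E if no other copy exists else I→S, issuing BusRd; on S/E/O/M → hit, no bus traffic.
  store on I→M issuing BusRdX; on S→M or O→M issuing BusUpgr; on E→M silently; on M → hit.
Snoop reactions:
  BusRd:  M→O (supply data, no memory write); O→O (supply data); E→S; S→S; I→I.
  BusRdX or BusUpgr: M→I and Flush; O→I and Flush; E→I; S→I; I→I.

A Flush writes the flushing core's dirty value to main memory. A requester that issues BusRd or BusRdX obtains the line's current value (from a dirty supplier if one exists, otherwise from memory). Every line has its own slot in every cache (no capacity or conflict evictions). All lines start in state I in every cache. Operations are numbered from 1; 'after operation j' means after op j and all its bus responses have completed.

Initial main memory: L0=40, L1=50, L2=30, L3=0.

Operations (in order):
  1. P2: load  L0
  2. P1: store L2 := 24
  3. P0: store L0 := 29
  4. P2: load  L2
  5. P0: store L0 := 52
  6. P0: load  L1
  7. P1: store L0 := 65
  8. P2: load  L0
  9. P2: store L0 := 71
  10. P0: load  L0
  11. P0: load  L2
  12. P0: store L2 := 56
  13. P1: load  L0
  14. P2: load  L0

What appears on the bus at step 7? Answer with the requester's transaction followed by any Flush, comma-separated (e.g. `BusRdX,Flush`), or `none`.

  op1 P2: load  L0 → I/I/E/I on L0; bus BusRd; mem=40
  op2 P1: store L2 := 24 → I/M/I/I on L2; bus BusRdX; mem=30
  op3 P0: store L0 := 29 → M/I/I/I on L0; bus BusRdX; mem=40
  op4 P2: load  L2 → I/O/S/I on L2; bus BusRd; mem=30
  op5 P0: store L0 := 52 → M/I/I/I on L0; bus (none); mem=40
  op6 P0: load  L1 → E/I/I/I on L1; bus BusRd; mem=50
  op7 P1: store L0 := 65 → I/M/I/I on L0; bus BusRdX Flush; mem=52
  op8 P2: load  L0 → I/O/S/I on L0; bus BusRd; mem=52
  op9 P2: store L0 := 71 → I/I/M/I on L0; bus BusUpgr Flush; mem=65
  op10 P0: load  L0 → S/I/O/I on L0; bus BusRd; mem=65
  op11 P0: load  L2 → S/O/S/I on L2; bus BusRd; mem=30
  op12 P0: store L2 := 56 → M/I/I/I on L2; bus BusUpgr Flush; mem=24
  op13 P1: load  L0 → S/S/O/I on L0; bus BusRd; mem=65
  op14 P2: load  L0 → S/S/O/I on L0; bus (none); mem=65

bus = BusRdX,Flush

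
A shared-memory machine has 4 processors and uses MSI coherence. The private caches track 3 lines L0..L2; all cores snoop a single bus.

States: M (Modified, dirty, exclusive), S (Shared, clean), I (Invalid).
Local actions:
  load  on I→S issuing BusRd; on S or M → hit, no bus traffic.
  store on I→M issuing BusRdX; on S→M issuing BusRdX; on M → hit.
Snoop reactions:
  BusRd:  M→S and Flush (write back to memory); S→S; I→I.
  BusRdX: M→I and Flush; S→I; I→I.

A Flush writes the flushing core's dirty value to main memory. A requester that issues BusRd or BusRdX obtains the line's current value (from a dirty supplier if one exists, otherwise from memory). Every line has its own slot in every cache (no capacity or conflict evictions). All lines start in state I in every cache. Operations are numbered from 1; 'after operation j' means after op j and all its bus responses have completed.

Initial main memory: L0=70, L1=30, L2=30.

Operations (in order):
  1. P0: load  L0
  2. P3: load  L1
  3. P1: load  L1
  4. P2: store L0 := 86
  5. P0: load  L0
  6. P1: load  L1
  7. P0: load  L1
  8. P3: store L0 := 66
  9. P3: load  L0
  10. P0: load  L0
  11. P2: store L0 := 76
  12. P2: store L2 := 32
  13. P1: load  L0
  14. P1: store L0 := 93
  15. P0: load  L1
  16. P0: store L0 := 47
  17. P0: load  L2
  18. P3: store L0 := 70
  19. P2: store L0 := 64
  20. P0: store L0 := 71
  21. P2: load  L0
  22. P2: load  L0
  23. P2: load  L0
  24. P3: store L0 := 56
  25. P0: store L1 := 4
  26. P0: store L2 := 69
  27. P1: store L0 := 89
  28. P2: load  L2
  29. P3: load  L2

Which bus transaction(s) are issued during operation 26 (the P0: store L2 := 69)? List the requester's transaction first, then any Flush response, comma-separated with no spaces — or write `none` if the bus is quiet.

bus = BusRdX

[1] P0: load  L0 | P0:S(70), P1:I, P2:I, P3:I | bus: BusRd
[2] P3: load  L1 | P0:I, P1:I, P2:I, P3:S(30) | bus: BusRd
[3] P1: load  L1 | P0:I, P1:S(30), P2:I, P3:S(30) | bus: BusRd
[4] P2: store L0 := 86 | P0:I, P1:I, P2:M(86), P3:I | bus: BusRdX
[5] P0: load  L0 | P0:S(86), P1:I, P2:S(86), P3:I | bus: BusRd,Flush
[6] P1: load  L1 | P0:I, P1:S(30), P2:I, P3:S(30) | bus: none
[7] P0: load  L1 | P0:S(30), P1:S(30), P2:I, P3:S(30) | bus: BusRd
[8] P3: store L0 := 66 | P0:I, P1:I, P2:I, P3:M(66) | bus: BusRdX
[9] P3: load  L0 | P0:I, P1:I, P2:I, P3:M(66) | bus: none
[10] P0: load  L0 | P0:S(66), P1:I, P2:I, P3:S(66) | bus: BusRd,Flush
[11] P2: store L0 := 76 | P0:I, P1:I, P2:M(76), P3:I | bus: BusRdX
[12] P2: store L2 := 32 | P0:I, P1:I, P2:M(32), P3:I | bus: BusRdX
[13] P1: load  L0 | P0:I, P1:S(76), P2:S(76), P3:I | bus: BusRd,Flush
[14] P1: store L0 := 93 | P0:I, P1:M(93), P2:I, P3:I | bus: BusRdX
[15] P0: load  L1 | P0:S(30), P1:S(30), P2:I, P3:S(30) | bus: none
[16] P0: store L0 := 47 | P0:M(47), P1:I, P2:I, P3:I | bus: BusRdX,Flush
[17] P0: load  L2 | P0:S(32), P1:I, P2:S(32), P3:I | bus: BusRd,Flush
[18] P3: store L0 := 70 | P0:I, P1:I, P2:I, P3:M(70) | bus: BusRdX,Flush
[19] P2: store L0 := 64 | P0:I, P1:I, P2:M(64), P3:I | bus: BusRdX,Flush
[20] P0: store L0 := 71 | P0:M(71), P1:I, P2:I, P3:I | bus: BusRdX,Flush
[21] P2: load  L0 | P0:S(71), P1:I, P2:S(71), P3:I | bus: BusRd,Flush
[22] P2: load  L0 | P0:S(71), P1:I, P2:S(71), P3:I | bus: none
[23] P2: load  L0 | P0:S(71), P1:I, P2:S(71), P3:I | bus: none
[24] P3: store L0 := 56 | P0:I, P1:I, P2:I, P3:M(56) | bus: BusRdX
[25] P0: store L1 := 4 | P0:M(4), P1:I, P2:I, P3:I | bus: BusRdX
[26] P0: store L2 := 69 | P0:M(69), P1:I, P2:I, P3:I | bus: BusRdX
[27] P1: store L0 := 89 | P0:I, P1:M(89), P2:I, P3:I | bus: BusRdX,Flush
[28] P2: load  L2 | P0:S(69), P1:I, P2:S(69), P3:I | bus: BusRd,Flush
[29] P3: load  L2 | P0:S(69), P1:I, P2:S(69), P3:S(69) | bus: BusRd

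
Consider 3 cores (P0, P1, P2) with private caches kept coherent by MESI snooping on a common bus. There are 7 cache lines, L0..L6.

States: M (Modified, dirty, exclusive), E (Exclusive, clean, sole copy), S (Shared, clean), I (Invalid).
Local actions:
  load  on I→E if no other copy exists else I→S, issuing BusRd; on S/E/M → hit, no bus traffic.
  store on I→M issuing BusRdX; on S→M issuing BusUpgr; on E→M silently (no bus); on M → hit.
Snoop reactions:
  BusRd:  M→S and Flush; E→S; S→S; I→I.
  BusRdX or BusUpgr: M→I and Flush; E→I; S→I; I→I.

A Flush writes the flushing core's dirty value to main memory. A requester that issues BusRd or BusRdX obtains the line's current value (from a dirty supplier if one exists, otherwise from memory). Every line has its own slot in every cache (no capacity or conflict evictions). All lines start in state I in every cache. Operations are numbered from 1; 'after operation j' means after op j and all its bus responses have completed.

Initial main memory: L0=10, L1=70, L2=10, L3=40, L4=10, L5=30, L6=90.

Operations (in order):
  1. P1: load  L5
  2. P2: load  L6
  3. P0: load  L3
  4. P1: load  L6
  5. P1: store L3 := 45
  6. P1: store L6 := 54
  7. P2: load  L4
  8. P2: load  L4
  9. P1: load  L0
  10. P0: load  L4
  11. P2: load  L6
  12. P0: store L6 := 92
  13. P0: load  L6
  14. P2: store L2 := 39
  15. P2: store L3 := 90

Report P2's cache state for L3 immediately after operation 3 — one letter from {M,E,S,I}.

1. P1: load  L5  bus=[BusRd]  L5: P0=I P1=E P2=I  mem[L5]=30
2. P2: load  L6  bus=[BusRd]  L6: P0=I P1=I P2=E  mem[L6]=90
3. P0: load  L3  bus=[BusRd]  L3: P0=E P1=I P2=I  mem[L3]=40
4. P1: load  L6  bus=[BusRd]  L6: P0=I P1=S P2=S  mem[L6]=90
5. P1: store L3 := 45  bus=[BusRdX]  L3: P0=I P1=M P2=I  mem[L3]=40
6. P1: store L6 := 54  bus=[BusUpgr]  L6: P0=I P1=M P2=I  mem[L6]=90
7. P2: load  L4  bus=[BusRd]  L4: P0=I P1=I P2=E  mem[L4]=10
8. P2: load  L4  bus=[-]  L4: P0=I P1=I P2=E  mem[L4]=10
9. P1: load  L0  bus=[BusRd]  L0: P0=I P1=E P2=I  mem[L0]=10
10. P0: load  L4  bus=[BusRd]  L4: P0=S P1=I P2=S  mem[L4]=10
11. P2: load  L6  bus=[BusRd,Flush]  L6: P0=I P1=S P2=S  mem[L6]=54
12. P0: store L6 := 92  bus=[BusRdX]  L6: P0=M P1=I P2=I  mem[L6]=54
13. P0: load  L6  bus=[-]  L6: P0=M P1=I P2=I  mem[L6]=54
14. P2: store L2 := 39  bus=[BusRdX]  L2: P0=I P1=I P2=M  mem[L2]=10
15. P2: store L3 := 90  bus=[BusRdX,Flush]  L3: P0=I P1=I P2=M  mem[L3]=45

state = I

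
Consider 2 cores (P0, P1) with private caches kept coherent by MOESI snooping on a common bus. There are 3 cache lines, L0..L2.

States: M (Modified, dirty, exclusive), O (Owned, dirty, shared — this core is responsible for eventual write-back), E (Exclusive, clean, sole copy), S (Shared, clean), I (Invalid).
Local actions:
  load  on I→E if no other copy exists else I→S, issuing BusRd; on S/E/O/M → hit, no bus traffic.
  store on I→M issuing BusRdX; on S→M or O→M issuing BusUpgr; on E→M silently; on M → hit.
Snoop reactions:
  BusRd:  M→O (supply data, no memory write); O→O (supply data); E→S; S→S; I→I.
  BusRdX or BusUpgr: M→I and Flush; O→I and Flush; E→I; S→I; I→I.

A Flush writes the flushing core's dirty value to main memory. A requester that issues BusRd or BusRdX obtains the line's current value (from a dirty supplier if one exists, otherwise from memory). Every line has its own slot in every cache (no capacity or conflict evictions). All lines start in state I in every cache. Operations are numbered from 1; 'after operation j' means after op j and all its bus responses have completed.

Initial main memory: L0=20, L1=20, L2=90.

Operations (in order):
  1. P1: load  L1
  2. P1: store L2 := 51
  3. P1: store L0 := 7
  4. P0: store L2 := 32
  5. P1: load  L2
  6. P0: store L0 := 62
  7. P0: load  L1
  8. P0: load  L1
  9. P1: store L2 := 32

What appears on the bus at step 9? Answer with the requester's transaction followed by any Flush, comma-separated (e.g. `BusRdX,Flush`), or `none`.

  op1 P1: load  L1 → I/E on L1; bus BusRd; mem=20
  op2 P1: store L2 := 51 → I/M on L2; bus BusRdX; mem=90
  op3 P1: store L0 := 7 → I/M on L0; bus BusRdX; mem=20
  op4 P0: store L2 := 32 → M/I on L2; bus BusRdX Flush; mem=51
  op5 P1: load  L2 → O/S on L2; bus BusRd; mem=51
  op6 P0: store L0 := 62 → M/I on L0; bus BusRdX Flush; mem=7
  op7 P0: load  L1 → S/S on L1; bus BusRd; mem=20
  op8 P0: load  L1 → S/S on L1; bus (none); mem=20
  op9 P1: store L2 := 32 → I/M on L2; bus BusUpgr Flush; mem=32

bus = BusUpgr,Flush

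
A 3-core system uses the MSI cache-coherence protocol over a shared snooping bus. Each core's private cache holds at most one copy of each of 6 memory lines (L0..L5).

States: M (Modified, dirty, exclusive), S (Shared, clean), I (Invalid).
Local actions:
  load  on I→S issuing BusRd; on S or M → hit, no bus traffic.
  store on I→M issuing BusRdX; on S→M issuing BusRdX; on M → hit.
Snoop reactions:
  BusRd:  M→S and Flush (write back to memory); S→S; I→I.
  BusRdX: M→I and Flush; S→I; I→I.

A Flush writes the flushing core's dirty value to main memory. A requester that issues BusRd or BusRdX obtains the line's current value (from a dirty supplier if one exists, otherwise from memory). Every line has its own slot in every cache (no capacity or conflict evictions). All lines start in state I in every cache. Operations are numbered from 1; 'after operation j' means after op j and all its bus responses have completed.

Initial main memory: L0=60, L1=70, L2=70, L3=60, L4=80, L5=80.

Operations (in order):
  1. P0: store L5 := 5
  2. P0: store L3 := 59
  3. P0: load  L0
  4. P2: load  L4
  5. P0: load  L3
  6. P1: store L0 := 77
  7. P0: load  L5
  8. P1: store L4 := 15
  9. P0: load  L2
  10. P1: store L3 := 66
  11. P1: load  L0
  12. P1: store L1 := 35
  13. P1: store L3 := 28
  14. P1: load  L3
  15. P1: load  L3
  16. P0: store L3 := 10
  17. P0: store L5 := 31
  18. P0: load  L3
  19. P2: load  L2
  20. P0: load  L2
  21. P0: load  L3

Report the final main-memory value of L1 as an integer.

1. P0: store L5 := 5  bus=[BusRdX]  L5: P0=M P1=I P2=I  mem[L5]=80
2. P0: store L3 := 59  bus=[BusRdX]  L3: P0=M P1=I P2=I  mem[L3]=60
3. P0: load  L0  bus=[BusRd]  L0: P0=S P1=I P2=I  mem[L0]=60
4. P2: load  L4  bus=[BusRd]  L4: P0=I P1=I P2=S  mem[L4]=80
5. P0: load  L3  bus=[-]  L3: P0=M P1=I P2=I  mem[L3]=60
6. P1: store L0 := 77  bus=[BusRdX]  L0: P0=I P1=M P2=I  mem[L0]=60
7. P0: load  L5  bus=[-]  L5: P0=M P1=I P2=I  mem[L5]=80
8. P1: store L4 := 15  bus=[BusRdX]  L4: P0=I P1=M P2=I  mem[L4]=80
9. P0: load  L2  bus=[BusRd]  L2: P0=S P1=I P2=I  mem[L2]=70
10. P1: store L3 := 66  bus=[BusRdX,Flush]  L3: P0=I P1=M P2=I  mem[L3]=59
11. P1: load  L0  bus=[-]  L0: P0=I P1=M P2=I  mem[L0]=60
12. P1: store L1 := 35  bus=[BusRdX]  L1: P0=I P1=M P2=I  mem[L1]=70
13. P1: store L3 := 28  bus=[-]  L3: P0=I P1=M P2=I  mem[L3]=59
14. P1: load  L3  bus=[-]  L3: P0=I P1=M P2=I  mem[L3]=59
15. P1: load  L3  bus=[-]  L3: P0=I P1=M P2=I  mem[L3]=59
16. P0: store L3 := 10  bus=[BusRdX,Flush]  L3: P0=M P1=I P2=I  mem[L3]=28
17. P0: store L5 := 31  bus=[-]  L5: P0=M P1=I P2=I  mem[L5]=80
18. P0: load  L3  bus=[-]  L3: P0=M P1=I P2=I  mem[L3]=28
19. P2: load  L2  bus=[BusRd]  L2: P0=S P1=I P2=S  mem[L2]=70
20. P0: load  L2  bus=[-]  L2: P0=S P1=I P2=S  mem[L2]=70
21. P0: load  L3  bus=[-]  L3: P0=M P1=I P2=I  mem[L3]=28

memory[L1] = 70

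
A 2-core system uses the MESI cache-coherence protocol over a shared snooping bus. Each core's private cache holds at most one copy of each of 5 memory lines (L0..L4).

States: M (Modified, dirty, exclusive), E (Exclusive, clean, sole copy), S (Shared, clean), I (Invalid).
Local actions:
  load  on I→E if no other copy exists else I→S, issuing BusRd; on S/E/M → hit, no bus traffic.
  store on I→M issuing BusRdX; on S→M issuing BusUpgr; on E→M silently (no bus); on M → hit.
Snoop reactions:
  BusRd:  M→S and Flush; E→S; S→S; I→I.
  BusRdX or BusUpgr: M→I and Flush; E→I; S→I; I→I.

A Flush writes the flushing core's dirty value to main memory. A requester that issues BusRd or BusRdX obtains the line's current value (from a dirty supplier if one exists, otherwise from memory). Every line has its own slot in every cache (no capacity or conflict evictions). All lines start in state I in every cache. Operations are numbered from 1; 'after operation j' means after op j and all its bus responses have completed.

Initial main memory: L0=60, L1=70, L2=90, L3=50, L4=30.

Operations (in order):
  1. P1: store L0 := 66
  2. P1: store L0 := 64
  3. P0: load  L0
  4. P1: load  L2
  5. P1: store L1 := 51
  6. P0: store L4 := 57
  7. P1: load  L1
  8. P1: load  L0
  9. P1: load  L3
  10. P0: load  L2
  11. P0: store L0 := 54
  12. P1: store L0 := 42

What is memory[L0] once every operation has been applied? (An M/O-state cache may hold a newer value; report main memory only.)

memory[L0] = 54

  op1 P1: store L0 := 66 → I/M on L0; bus BusRdX; mem=60
  op2 P1: store L0 := 64 → I/M on L0; bus (none); mem=60
  op3 P0: load  L0 → S/S on L0; bus BusRd Flush; mem=64
  op4 P1: load  L2 → I/E on L2; bus BusRd; mem=90
  op5 P1: store L1 := 51 → I/M on L1; bus BusRdX; mem=70
  op6 P0: store L4 := 57 → M/I on L4; bus BusRdX; mem=30
  op7 P1: load  L1 → I/M on L1; bus (none); mem=70
  op8 P1: load  L0 → S/S on L0; bus (none); mem=64
  op9 P1: load  L3 → I/E on L3; bus BusRd; mem=50
  op10 P0: load  L2 → S/S on L2; bus BusRd; mem=90
  op11 P0: store L0 := 54 → M/I on L0; bus BusUpgr; mem=64
  op12 P1: store L0 := 42 → I/M on L0; bus BusRdX Flush; mem=54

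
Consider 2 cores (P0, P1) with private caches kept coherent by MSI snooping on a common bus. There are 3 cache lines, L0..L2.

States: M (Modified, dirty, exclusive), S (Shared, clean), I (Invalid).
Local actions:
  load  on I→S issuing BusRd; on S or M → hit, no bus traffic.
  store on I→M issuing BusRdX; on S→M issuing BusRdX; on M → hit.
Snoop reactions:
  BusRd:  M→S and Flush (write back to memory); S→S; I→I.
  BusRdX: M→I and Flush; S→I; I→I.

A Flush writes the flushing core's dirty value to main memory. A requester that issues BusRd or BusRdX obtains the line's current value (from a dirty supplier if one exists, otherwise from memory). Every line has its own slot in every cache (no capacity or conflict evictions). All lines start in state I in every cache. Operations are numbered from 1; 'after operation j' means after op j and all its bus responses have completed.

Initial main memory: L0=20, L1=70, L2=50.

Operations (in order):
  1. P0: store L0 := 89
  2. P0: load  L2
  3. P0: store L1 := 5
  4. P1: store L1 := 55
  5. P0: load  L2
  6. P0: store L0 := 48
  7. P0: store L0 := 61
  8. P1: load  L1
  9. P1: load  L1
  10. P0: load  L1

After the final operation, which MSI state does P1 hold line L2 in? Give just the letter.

state = I

  op1 P0: store L0 := 89 → M/I on L0; bus BusRdX; mem=20
  op2 P0: load  L2 → S/I on L2; bus BusRd; mem=50
  op3 P0: store L1 := 5 → M/I on L1; bus BusRdX; mem=70
  op4 P1: store L1 := 55 → I/M on L1; bus BusRdX Flush; mem=5
  op5 P0: load  L2 → S/I on L2; bus (none); mem=50
  op6 P0: store L0 := 48 → M/I on L0; bus (none); mem=20
  op7 P0: store L0 := 61 → M/I on L0; bus (none); mem=20
  op8 P1: load  L1 → I/M on L1; bus (none); mem=5
  op9 P1: load  L1 → I/M on L1; bus (none); mem=5
  op10 P0: load  L1 → S/S on L1; bus BusRd Flush; mem=55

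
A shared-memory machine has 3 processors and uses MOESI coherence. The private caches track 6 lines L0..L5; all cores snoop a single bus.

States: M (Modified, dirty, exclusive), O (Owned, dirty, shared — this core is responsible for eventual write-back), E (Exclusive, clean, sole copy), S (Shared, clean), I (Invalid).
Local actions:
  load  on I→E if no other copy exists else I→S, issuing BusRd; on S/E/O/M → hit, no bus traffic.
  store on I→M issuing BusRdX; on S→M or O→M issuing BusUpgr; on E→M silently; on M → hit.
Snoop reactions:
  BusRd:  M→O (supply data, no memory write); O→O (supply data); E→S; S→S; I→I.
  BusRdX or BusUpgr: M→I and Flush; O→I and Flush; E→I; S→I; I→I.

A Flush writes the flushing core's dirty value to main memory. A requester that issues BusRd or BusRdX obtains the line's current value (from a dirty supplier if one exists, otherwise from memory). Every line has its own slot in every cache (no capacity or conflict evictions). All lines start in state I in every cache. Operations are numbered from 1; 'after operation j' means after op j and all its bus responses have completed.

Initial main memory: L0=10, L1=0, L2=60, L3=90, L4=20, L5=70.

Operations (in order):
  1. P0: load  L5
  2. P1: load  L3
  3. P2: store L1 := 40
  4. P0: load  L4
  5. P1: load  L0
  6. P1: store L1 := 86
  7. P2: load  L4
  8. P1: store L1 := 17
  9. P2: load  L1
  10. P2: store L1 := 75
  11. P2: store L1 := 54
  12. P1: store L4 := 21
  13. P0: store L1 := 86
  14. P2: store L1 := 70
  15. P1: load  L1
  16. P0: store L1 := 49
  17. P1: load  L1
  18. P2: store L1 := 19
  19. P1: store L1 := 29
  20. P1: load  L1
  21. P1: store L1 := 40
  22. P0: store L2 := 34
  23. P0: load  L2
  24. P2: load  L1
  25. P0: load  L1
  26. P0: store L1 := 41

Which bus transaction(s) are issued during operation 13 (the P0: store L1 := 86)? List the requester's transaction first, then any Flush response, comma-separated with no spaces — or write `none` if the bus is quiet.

1. P0: load  L5  bus=[BusRd]  L5: P0=E P1=I P2=I  mem[L5]=70
2. P1: load  L3  bus=[BusRd]  L3: P0=I P1=E P2=I  mem[L3]=90
3. P2: store L1 := 40  bus=[BusRdX]  L1: P0=I P1=I P2=M  mem[L1]=0
4. P0: load  L4  bus=[BusRd]  L4: P0=E P1=I P2=I  mem[L4]=20
5. P1: load  L0  bus=[BusRd]  L0: P0=I P1=E P2=I  mem[L0]=10
6. P1: store L1 := 86  bus=[BusRdX,Flush]  L1: P0=I P1=M P2=I  mem[L1]=40
7. P2: load  L4  bus=[BusRd]  L4: P0=S P1=I P2=S  mem[L4]=20
8. P1: store L1 := 17  bus=[-]  L1: P0=I P1=M P2=I  mem[L1]=40
9. P2: load  L1  bus=[BusRd]  L1: P0=I P1=O P2=S  mem[L1]=40
10. P2: store L1 := 75  bus=[BusUpgr,Flush]  L1: P0=I P1=I P2=M  mem[L1]=17
11. P2: store L1 := 54  bus=[-]  L1: P0=I P1=I P2=M  mem[L1]=17
12. P1: store L4 := 21  bus=[BusRdX]  L4: P0=I P1=M P2=I  mem[L4]=20
13. P0: store L1 := 86  bus=[BusRdX,Flush]  L1: P0=M P1=I P2=I  mem[L1]=54
14. P2: store L1 := 70  bus=[BusRdX,Flush]  L1: P0=I P1=I P2=M  mem[L1]=86
15. P1: load  L1  bus=[BusRd]  L1: P0=I P1=S P2=O  mem[L1]=86
16. P0: store L1 := 49  bus=[BusRdX,Flush]  L1: P0=M P1=I P2=I  mem[L1]=70
17. P1: load  L1  bus=[BusRd]  L1: P0=O P1=S P2=I  mem[L1]=70
18. P2: store L1 := 19  bus=[BusRdX,Flush]  L1: P0=I P1=I P2=M  mem[L1]=49
19. P1: store L1 := 29  bus=[BusRdX,Flush]  L1: P0=I P1=M P2=I  mem[L1]=19
20. P1: load  L1  bus=[-]  L1: P0=I P1=M P2=I  mem[L1]=19
21. P1: store L1 := 40  bus=[-]  L1: P0=I P1=M P2=I  mem[L1]=19
22. P0: store L2 := 34  bus=[BusRdX]  L2: P0=M P1=I P2=I  mem[L2]=60
23. P0: load  L2  bus=[-]  L2: P0=M P1=I P2=I  mem[L2]=60
24. P2: load  L1  bus=[BusRd]  L1: P0=I P1=O P2=S  mem[L1]=19
25. P0: load  L1  bus=[BusRd]  L1: P0=S P1=O P2=S  mem[L1]=19
26. P0: store L1 := 41  bus=[BusUpgr,Flush]  L1: P0=M P1=I P2=I  mem[L1]=40

bus = BusRdX,Flush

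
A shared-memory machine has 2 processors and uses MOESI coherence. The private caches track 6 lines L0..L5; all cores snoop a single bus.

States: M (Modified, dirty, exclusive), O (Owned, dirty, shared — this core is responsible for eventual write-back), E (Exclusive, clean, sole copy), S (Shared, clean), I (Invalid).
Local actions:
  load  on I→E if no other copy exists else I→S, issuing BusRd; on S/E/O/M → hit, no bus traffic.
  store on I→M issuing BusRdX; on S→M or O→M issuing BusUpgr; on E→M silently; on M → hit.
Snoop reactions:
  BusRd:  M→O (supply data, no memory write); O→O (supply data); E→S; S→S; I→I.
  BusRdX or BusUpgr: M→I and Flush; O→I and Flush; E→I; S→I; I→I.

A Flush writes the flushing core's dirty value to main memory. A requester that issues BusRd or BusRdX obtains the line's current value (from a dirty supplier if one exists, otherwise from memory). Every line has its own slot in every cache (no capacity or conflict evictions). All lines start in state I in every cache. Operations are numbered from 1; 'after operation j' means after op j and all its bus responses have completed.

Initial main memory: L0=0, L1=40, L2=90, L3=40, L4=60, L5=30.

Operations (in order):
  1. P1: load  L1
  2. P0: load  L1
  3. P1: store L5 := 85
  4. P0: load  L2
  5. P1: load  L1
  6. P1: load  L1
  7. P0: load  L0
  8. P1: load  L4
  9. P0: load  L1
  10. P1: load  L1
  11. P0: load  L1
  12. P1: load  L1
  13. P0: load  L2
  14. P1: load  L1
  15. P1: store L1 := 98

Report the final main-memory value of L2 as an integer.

memory[L2] = 90

1. P1: load  L1  bus=[BusRd]  L1: P0=I P1=E  mem[L1]=40
2. P0: load  L1  bus=[BusRd]  L1: P0=S P1=S  mem[L1]=40
3. P1: store L5 := 85  bus=[BusRdX]  L5: P0=I P1=M  mem[L5]=30
4. P0: load  L2  bus=[BusRd]  L2: P0=E P1=I  mem[L2]=90
5. P1: load  L1  bus=[-]  L1: P0=S P1=S  mem[L1]=40
6. P1: load  L1  bus=[-]  L1: P0=S P1=S  mem[L1]=40
7. P0: load  L0  bus=[BusRd]  L0: P0=E P1=I  mem[L0]=0
8. P1: load  L4  bus=[BusRd]  L4: P0=I P1=E  mem[L4]=60
9. P0: load  L1  bus=[-]  L1: P0=S P1=S  mem[L1]=40
10. P1: load  L1  bus=[-]  L1: P0=S P1=S  mem[L1]=40
11. P0: load  L1  bus=[-]  L1: P0=S P1=S  mem[L1]=40
12. P1: load  L1  bus=[-]  L1: P0=S P1=S  mem[L1]=40
13. P0: load  L2  bus=[-]  L2: P0=E P1=I  mem[L2]=90
14. P1: load  L1  bus=[-]  L1: P0=S P1=S  mem[L1]=40
15. P1: store L1 := 98  bus=[BusUpgr]  L1: P0=I P1=M  mem[L1]=40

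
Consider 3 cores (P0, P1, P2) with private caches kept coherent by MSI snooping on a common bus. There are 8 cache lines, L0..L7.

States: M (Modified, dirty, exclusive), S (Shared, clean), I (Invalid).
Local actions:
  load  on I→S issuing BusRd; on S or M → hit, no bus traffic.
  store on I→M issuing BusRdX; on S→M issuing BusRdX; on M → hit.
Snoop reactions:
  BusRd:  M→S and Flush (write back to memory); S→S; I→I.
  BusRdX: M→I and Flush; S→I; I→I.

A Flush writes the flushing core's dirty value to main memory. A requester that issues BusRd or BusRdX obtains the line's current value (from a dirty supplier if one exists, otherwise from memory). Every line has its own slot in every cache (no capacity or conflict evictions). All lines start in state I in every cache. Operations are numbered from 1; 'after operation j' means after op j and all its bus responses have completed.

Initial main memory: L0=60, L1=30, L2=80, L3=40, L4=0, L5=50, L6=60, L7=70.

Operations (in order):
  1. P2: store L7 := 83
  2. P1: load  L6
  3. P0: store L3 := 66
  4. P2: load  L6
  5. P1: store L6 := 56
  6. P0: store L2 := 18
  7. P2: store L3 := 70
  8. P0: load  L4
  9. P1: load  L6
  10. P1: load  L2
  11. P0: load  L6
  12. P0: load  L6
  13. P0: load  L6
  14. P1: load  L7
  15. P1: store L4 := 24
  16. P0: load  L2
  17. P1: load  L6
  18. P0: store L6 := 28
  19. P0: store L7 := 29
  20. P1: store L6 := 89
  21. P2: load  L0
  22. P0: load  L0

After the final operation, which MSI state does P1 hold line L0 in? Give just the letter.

step 1: P2: store L7 := 83  ⟶  IIM  (L7)  txn=BusRdX  M[L7]=70
step 2: P1: load  L6  ⟶  ISI  (L6)  txn=BusRd  M[L6]=60
step 3: P0: store L3 := 66  ⟶  MII  (L3)  txn=BusRdX  M[L3]=40
step 4: P2: load  L6  ⟶  ISS  (L6)  txn=BusRd  M[L6]=60
step 5: P1: store L6 := 56  ⟶  IMI  (L6)  txn=BusRdX  M[L6]=60
step 6: P0: store L2 := 18  ⟶  MII  (L2)  txn=BusRdX  M[L2]=80
step 7: P2: store L3 := 70  ⟶  IIM  (L3)  txn=BusRdX+Flush  M[L3]=66
step 8: P0: load  L4  ⟶  SII  (L4)  txn=BusRd  M[L4]=0
step 9: P1: load  L6  ⟶  IMI  (L6)  txn=∅  M[L6]=60
step 10: P1: load  L2  ⟶  SSI  (L2)  txn=BusRd+Flush  M[L2]=18
step 11: P0: load  L6  ⟶  SSI  (L6)  txn=BusRd+Flush  M[L6]=56
step 12: P0: load  L6  ⟶  SSI  (L6)  txn=∅  M[L6]=56
step 13: P0: load  L6  ⟶  SSI  (L6)  txn=∅  M[L6]=56
step 14: P1: load  L7  ⟶  ISS  (L7)  txn=BusRd+Flush  M[L7]=83
step 15: P1: store L4 := 24  ⟶  IMI  (L4)  txn=BusRdX  M[L4]=0
step 16: P0: load  L2  ⟶  SSI  (L2)  txn=∅  M[L2]=18
step 17: P1: load  L6  ⟶  SSI  (L6)  txn=∅  M[L6]=56
step 18: P0: store L6 := 28  ⟶  MII  (L6)  txn=BusRdX  M[L6]=56
step 19: P0: store L7 := 29  ⟶  MII  (L7)  txn=BusRdX  M[L7]=83
step 20: P1: store L6 := 89  ⟶  IMI  (L6)  txn=BusRdX+Flush  M[L6]=28
step 21: P2: load  L0  ⟶  IIS  (L0)  txn=BusRd  M[L0]=60
step 22: P0: load  L0  ⟶  SIS  (L0)  txn=BusRd  M[L0]=60

state = I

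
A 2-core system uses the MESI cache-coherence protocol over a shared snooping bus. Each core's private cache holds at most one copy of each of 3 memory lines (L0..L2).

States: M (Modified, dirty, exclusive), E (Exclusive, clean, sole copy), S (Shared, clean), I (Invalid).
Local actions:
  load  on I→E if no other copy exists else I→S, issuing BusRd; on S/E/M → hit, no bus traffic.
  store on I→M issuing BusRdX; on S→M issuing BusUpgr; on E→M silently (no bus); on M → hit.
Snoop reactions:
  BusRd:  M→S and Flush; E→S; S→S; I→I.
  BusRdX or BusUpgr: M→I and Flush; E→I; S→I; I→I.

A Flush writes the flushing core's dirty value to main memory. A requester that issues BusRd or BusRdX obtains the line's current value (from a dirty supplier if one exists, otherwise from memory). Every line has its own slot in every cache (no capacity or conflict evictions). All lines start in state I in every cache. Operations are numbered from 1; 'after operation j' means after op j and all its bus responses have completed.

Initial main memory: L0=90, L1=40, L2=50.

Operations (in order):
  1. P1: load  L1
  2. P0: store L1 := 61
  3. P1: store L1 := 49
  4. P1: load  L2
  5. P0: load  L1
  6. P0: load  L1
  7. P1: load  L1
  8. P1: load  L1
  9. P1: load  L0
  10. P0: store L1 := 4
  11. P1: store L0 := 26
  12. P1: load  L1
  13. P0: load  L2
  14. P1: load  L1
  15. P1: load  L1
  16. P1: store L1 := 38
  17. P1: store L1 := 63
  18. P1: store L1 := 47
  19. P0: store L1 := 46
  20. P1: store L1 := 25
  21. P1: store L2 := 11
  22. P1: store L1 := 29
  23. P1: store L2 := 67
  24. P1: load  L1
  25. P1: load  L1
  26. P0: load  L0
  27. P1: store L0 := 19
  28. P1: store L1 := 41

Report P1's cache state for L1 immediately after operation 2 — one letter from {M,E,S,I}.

  op1 P1: load  L1 → I/E on L1; bus BusRd; mem=40
  op2 P0: store L1 := 61 → M/I on L1; bus BusRdX; mem=40
  op3 P1: store L1 := 49 → I/M on L1; bus BusRdX Flush; mem=61
  op4 P1: load  L2 → I/E on L2; bus BusRd; mem=50
  op5 P0: load  L1 → S/S on L1; bus BusRd Flush; mem=49
  op6 P0: load  L1 → S/S on L1; bus (none); mem=49
  op7 P1: load  L1 → S/S on L1; bus (none); mem=49
  op8 P1: load  L1 → S/S on L1; bus (none); mem=49
  op9 P1: load  L0 → I/E on L0; bus BusRd; mem=90
  op10 P0: store L1 := 4 → M/I on L1; bus BusUpgr; mem=49
  op11 P1: store L0 := 26 → I/M on L0; bus (none); mem=90
  op12 P1: load  L1 → S/S on L1; bus BusRd Flush; mem=4
  op13 P0: load  L2 → S/S on L2; bus BusRd; mem=50
  op14 P1: load  L1 → S/S on L1; bus (none); mem=4
  op15 P1: load  L1 → S/S on L1; bus (none); mem=4
  op16 P1: store L1 := 38 → I/M on L1; bus BusUpgr; mem=4
  op17 P1: store L1 := 63 → I/M on L1; bus (none); mem=4
  op18 P1: store L1 := 47 → I/M on L1; bus (none); mem=4
  op19 P0: store L1 := 46 → M/I on L1; bus BusRdX Flush; mem=47
  op20 P1: store L1 := 25 → I/M on L1; bus BusRdX Flush; mem=46
  op21 P1: store L2 := 11 → I/M on L2; bus BusUpgr; mem=50
  op22 P1: store L1 := 29 → I/M on L1; bus (none); mem=46
  op23 P1: store L2 := 67 → I/M on L2; bus (none); mem=50
  op24 P1: load  L1 → I/M on L1; bus (none); mem=46
  op25 P1: load  L1 → I/M on L1; bus (none); mem=46
  op26 P0: load  L0 → S/S on L0; bus BusRd Flush; mem=26
  op27 P1: store L0 := 19 → I/M on L0; bus BusUpgr; mem=26
  op28 P1: store L1 := 41 → I/M on L1; bus (none); mem=46

state = I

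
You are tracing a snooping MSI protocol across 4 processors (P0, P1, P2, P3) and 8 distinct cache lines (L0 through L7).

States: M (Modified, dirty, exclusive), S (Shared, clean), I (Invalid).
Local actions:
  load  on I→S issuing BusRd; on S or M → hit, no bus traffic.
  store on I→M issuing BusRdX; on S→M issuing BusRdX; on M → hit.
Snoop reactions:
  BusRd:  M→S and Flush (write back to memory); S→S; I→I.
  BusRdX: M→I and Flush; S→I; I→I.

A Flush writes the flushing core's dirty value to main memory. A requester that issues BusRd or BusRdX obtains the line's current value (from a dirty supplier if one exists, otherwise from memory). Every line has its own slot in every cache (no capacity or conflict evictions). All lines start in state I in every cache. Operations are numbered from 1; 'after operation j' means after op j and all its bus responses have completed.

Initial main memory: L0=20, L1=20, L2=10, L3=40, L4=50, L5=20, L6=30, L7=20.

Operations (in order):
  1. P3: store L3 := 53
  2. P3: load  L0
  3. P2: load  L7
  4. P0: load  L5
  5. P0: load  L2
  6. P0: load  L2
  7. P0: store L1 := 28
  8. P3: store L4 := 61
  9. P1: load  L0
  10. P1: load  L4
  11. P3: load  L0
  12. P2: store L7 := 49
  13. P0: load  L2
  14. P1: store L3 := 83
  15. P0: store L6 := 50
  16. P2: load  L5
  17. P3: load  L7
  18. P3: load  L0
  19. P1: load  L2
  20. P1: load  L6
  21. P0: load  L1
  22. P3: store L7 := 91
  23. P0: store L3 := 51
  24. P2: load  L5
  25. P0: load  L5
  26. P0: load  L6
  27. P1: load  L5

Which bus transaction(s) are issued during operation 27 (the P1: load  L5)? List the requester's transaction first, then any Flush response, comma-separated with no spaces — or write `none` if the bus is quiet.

  op1 P3: store L3 := 53 → I/I/I/M on L3; bus BusRdX; mem=40
  op2 P3: load  L0 → I/I/I/S on L0; bus BusRd; mem=20
  op3 P2: load  L7 → I/I/S/I on L7; bus BusRd; mem=20
  op4 P0: load  L5 → S/I/I/I on L5; bus BusRd; mem=20
  op5 P0: load  L2 → S/I/I/I on L2; bus BusRd; mem=10
  op6 P0: load  L2 → S/I/I/I on L2; bus (none); mem=10
  op7 P0: store L1 := 28 → M/I/I/I on L1; bus BusRdX; mem=20
  op8 P3: store L4 := 61 → I/I/I/M on L4; bus BusRdX; mem=50
  op9 P1: load  L0 → I/S/I/S on L0; bus BusRd; mem=20
  op10 P1: load  L4 → I/S/I/S on L4; bus BusRd Flush; mem=61
  op11 P3: load  L0 → I/S/I/S on L0; bus (none); mem=20
  op12 P2: store L7 := 49 → I/I/M/I on L7; bus BusRdX; mem=20
  op13 P0: load  L2 → S/I/I/I on L2; bus (none); mem=10
  op14 P1: store L3 := 83 → I/M/I/I on L3; bus BusRdX Flush; mem=53
  op15 P0: store L6 := 50 → M/I/I/I on L6; bus BusRdX; mem=30
  op16 P2: load  L5 → S/I/S/I on L5; bus BusRd; mem=20
  op17 P3: load  L7 → I/I/S/S on L7; bus BusRd Flush; mem=49
  op18 P3: load  L0 → I/S/I/S on L0; bus (none); mem=20
  op19 P1: load  L2 → S/S/I/I on L2; bus BusRd; mem=10
  op20 P1: load  L6 → S/S/I/I on L6; bus BusRd Flush; mem=50
  op21 P0: load  L1 → M/I/I/I on L1; bus (none); mem=20
  op22 P3: store L7 := 91 → I/I/I/M on L7; bus BusRdX; mem=49
  op23 P0: store L3 := 51 → M/I/I/I on L3; bus BusRdX Flush; mem=83
  op24 P2: load  L5 → S/I/S/I on L5; bus (none); mem=20
  op25 P0: load  L5 → S/I/S/I on L5; bus (none); mem=20
  op26 P0: load  L6 → S/S/I/I on L6; bus (none); mem=50
  op27 P1: load  L5 → S/S/S/I on L5; bus BusRd; mem=20

bus = BusRd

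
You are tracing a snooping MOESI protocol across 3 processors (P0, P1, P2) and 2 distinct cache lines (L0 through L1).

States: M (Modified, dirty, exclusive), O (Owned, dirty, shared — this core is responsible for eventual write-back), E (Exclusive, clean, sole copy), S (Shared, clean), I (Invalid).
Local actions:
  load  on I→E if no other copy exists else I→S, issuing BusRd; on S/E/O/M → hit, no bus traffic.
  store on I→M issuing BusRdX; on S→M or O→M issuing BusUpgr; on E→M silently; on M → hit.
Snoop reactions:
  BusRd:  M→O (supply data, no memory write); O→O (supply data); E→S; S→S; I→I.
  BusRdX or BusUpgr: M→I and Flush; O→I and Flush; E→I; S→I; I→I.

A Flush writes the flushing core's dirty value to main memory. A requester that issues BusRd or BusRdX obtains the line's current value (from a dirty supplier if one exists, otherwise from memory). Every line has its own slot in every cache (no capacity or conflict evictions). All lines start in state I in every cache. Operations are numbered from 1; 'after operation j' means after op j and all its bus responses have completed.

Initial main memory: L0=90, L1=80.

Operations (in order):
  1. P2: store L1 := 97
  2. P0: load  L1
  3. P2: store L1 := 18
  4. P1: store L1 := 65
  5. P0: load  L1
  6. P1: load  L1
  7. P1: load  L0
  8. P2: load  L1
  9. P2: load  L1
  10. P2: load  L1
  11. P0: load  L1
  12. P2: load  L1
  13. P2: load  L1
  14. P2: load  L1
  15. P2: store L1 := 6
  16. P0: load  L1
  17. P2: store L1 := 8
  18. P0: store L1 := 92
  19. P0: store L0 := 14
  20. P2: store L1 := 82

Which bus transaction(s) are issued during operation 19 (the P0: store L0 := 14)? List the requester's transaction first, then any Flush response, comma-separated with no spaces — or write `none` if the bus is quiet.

bus = BusRdX

  op1 P2: store L1 := 97 → I/I/M on L1; bus BusRdX; mem=80
  op2 P0: load  L1 → S/I/O on L1; bus BusRd; mem=80
  op3 P2: store L1 := 18 → I/I/M on L1; bus BusUpgr; mem=80
  op4 P1: store L1 := 65 → I/M/I on L1; bus BusRdX Flush; mem=18
  op5 P0: load  L1 → S/O/I on L1; bus BusRd; mem=18
  op6 P1: load  L1 → S/O/I on L1; bus (none); mem=18
  op7 P1: load  L0 → I/E/I on L0; bus BusRd; mem=90
  op8 P2: load  L1 → S/O/S on L1; bus BusRd; mem=18
  op9 P2: load  L1 → S/O/S on L1; bus (none); mem=18
  op10 P2: load  L1 → S/O/S on L1; bus (none); mem=18
  op11 P0: load  L1 → S/O/S on L1; bus (none); mem=18
  op12 P2: load  L1 → S/O/S on L1; bus (none); mem=18
  op13 P2: load  L1 → S/O/S on L1; bus (none); mem=18
  op14 P2: load  L1 → S/O/S on L1; bus (none); mem=18
  op15 P2: store L1 := 6 → I/I/M on L1; bus BusUpgr Flush; mem=65
  op16 P0: load  L1 → S/I/O on L1; bus BusRd; mem=65
  op17 P2: store L1 := 8 → I/I/M on L1; bus BusUpgr; mem=65
  op18 P0: store L1 := 92 → M/I/I on L1; bus BusRdX Flush; mem=8
  op19 P0: store L0 := 14 → M/I/I on L0; bus BusRdX; mem=90
  op20 P2: store L1 := 82 → I/I/M on L1; bus BusRdX Flush; mem=92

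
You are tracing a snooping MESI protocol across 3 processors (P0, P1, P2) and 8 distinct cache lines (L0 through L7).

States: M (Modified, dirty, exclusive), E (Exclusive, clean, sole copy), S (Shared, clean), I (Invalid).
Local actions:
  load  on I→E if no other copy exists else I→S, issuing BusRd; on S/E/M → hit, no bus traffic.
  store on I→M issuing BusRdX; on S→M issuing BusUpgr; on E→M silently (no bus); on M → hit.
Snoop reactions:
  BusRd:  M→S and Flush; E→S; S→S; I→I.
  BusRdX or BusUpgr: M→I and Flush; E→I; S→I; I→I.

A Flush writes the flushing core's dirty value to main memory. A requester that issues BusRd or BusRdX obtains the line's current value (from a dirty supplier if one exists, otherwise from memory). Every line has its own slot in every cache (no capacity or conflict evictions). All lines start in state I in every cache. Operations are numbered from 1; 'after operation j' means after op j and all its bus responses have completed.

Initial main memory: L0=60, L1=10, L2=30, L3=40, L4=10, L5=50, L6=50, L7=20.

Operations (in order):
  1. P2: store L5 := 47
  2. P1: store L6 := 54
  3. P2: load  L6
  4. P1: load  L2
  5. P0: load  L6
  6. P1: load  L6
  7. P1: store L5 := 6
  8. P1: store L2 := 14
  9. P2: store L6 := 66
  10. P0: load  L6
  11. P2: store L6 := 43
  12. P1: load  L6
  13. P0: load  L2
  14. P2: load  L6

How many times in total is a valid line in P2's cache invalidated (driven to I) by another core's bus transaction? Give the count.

step 1: P2: store L5 := 47  ⟶  IIM  (L5)  txn=BusRdX  M[L5]=50
step 2: P1: store L6 := 54  ⟶  IMI  (L6)  txn=BusRdX  M[L6]=50
step 3: P2: load  L6  ⟶  ISS  (L6)  txn=BusRd+Flush  M[L6]=54
step 4: P1: load  L2  ⟶  IEI  (L2)  txn=BusRd  M[L2]=30
step 5: P0: load  L6  ⟶  SSS  (L6)  txn=BusRd  M[L6]=54
step 6: P1: load  L6  ⟶  SSS  (L6)  txn=∅  M[L6]=54
step 7: P1: store L5 := 6  ⟶  IMI  (L5)  txn=BusRdX+Flush  M[L5]=47
step 8: P1: store L2 := 14  ⟶  IMI  (L2)  txn=∅  M[L2]=30
step 9: P2: store L6 := 66  ⟶  IIM  (L6)  txn=BusUpgr  M[L6]=54
step 10: P0: load  L6  ⟶  SIS  (L6)  txn=BusRd+Flush  M[L6]=66
step 11: P2: store L6 := 43  ⟶  IIM  (L6)  txn=BusUpgr  M[L6]=66
step 12: P1: load  L6  ⟶  ISS  (L6)  txn=BusRd+Flush  M[L6]=43
step 13: P0: load  L2  ⟶  SSI  (L2)  txn=BusRd+Flush  M[L2]=14
step 14: P2: load  L6  ⟶  ISS  (L6)  txn=∅  M[L6]=43

invalidations = 1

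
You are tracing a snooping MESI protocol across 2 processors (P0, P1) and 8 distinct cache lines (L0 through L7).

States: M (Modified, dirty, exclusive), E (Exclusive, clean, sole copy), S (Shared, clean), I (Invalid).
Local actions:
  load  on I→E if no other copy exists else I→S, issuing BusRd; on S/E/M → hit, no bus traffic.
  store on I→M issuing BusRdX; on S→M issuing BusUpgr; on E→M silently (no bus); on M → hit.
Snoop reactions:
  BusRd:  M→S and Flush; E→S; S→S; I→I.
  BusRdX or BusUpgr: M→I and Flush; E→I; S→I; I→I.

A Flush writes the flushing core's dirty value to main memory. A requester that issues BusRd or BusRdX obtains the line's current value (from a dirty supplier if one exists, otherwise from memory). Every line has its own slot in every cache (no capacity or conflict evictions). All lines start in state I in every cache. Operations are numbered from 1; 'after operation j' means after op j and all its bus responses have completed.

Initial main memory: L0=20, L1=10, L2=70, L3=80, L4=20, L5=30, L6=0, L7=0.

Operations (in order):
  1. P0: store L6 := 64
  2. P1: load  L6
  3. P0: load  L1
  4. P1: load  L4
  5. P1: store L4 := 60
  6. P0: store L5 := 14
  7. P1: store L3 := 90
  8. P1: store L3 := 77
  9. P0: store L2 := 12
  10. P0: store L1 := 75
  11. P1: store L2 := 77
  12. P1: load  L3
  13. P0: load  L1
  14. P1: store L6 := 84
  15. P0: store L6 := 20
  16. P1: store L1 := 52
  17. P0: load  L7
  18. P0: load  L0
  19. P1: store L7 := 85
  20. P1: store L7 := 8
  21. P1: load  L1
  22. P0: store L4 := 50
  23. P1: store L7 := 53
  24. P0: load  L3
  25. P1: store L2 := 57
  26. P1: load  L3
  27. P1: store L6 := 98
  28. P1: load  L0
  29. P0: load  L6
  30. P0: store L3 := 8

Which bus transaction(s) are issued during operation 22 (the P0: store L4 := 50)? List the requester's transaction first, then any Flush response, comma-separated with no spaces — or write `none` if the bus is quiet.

[1] P0: store L6 := 64 | P0:M(64), P1:I | bus: BusRdX
[2] P1: load  L6 | P0:S(64), P1:S(64) | bus: BusRd,Flush
[3] P0: load  L1 | P0:E(10), P1:I | bus: BusRd
[4] P1: load  L4 | P0:I, P1:E(20) | bus: BusRd
[5] P1: store L4 := 60 | P0:I, P1:M(60) | bus: none
[6] P0: store L5 := 14 | P0:M(14), P1:I | bus: BusRdX
[7] P1: store L3 := 90 | P0:I, P1:M(90) | bus: BusRdX
[8] P1: store L3 := 77 | P0:I, P1:M(77) | bus: none
[9] P0: store L2 := 12 | P0:M(12), P1:I | bus: BusRdX
[10] P0: store L1 := 75 | P0:M(75), P1:I | bus: none
[11] P1: store L2 := 77 | P0:I, P1:M(77) | bus: BusRdX,Flush
[12] P1: load  L3 | P0:I, P1:M(77) | bus: none
[13] P0: load  L1 | P0:M(75), P1:I | bus: none
[14] P1: store L6 := 84 | P0:I, P1:M(84) | bus: BusUpgr
[15] P0: store L6 := 20 | P0:M(20), P1:I | bus: BusRdX,Flush
[16] P1: store L1 := 52 | P0:I, P1:M(52) | bus: BusRdX,Flush
[17] P0: load  L7 | P0:E(0), P1:I | bus: BusRd
[18] P0: load  L0 | P0:E(20), P1:I | bus: BusRd
[19] P1: store L7 := 85 | P0:I, P1:M(85) | bus: BusRdX
[20] P1: store L7 := 8 | P0:I, P1:M(8) | bus: none
[21] P1: load  L1 | P0:I, P1:M(52) | bus: none
[22] P0: store L4 := 50 | P0:M(50), P1:I | bus: BusRdX,Flush
[23] P1: store L7 := 53 | P0:I, P1:M(53) | bus: none
[24] P0: load  L3 | P0:S(77), P1:S(77) | bus: BusRd,Flush
[25] P1: store L2 := 57 | P0:I, P1:M(57) | bus: none
[26] P1: load  L3 | P0:S(77), P1:S(77) | bus: none
[27] P1: store L6 := 98 | P0:I, P1:M(98) | bus: BusRdX,Flush
[28] P1: load  L0 | P0:S(20), P1:S(20) | bus: BusRd
[29] P0: load  L6 | P0:S(98), P1:S(98) | bus: BusRd,Flush
[30] P0: store L3 := 8 | P0:M(8), P1:I | bus: BusUpgr

bus = BusRdX,Flush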